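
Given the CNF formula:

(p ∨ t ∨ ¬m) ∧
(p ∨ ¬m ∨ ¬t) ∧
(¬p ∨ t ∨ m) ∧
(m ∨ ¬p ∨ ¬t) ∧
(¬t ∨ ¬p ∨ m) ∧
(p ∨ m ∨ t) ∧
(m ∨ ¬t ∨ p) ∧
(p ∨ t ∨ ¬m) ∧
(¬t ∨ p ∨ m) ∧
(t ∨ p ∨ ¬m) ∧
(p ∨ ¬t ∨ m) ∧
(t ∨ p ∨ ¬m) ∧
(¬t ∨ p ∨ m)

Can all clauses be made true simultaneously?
Yes

Yes, the formula is satisfiable.

One satisfying assignment is: m=True, t=False, p=True

Verification: With this assignment, all 13 clauses evaluate to true.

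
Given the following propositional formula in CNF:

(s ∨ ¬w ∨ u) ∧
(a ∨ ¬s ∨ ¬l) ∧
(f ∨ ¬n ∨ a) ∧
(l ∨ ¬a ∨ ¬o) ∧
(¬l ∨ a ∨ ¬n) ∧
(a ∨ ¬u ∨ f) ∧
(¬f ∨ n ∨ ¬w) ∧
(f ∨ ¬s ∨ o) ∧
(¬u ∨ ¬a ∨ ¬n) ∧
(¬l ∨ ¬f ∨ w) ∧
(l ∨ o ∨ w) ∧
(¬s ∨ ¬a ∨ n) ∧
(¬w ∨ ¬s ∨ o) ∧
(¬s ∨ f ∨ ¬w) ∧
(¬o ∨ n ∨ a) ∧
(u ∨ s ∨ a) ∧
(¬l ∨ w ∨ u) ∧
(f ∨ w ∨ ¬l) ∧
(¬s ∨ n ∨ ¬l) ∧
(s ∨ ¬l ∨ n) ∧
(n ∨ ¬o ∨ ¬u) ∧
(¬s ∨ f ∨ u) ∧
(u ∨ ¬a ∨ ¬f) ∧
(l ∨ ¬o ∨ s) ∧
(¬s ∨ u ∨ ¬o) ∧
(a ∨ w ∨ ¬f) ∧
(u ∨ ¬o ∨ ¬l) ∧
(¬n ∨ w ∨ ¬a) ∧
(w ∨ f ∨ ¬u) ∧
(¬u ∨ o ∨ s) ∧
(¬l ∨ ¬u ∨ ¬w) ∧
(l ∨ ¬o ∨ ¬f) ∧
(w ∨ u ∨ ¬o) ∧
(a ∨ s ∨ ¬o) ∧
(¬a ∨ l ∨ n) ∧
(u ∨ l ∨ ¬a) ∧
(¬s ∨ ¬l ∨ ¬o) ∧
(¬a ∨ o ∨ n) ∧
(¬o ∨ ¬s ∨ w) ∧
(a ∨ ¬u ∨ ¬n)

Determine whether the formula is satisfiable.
No

No, the formula is not satisfiable.

No assignment of truth values to the variables can make all 40 clauses true simultaneously.

The formula is UNSAT (unsatisfiable).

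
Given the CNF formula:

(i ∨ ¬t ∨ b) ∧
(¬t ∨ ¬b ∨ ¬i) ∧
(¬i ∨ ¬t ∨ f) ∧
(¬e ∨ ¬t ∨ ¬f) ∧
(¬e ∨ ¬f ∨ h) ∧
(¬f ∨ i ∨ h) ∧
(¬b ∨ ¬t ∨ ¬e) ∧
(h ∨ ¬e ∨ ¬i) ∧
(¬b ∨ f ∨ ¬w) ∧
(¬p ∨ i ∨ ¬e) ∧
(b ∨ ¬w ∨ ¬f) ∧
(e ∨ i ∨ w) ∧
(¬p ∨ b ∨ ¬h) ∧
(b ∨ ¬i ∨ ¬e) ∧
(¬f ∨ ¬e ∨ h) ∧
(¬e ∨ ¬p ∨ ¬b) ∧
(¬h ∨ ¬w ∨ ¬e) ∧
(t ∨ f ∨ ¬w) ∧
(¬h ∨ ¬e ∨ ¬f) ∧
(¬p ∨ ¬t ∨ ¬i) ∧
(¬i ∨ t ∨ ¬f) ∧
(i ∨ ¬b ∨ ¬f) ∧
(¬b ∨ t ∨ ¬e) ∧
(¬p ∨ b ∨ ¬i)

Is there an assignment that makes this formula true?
Yes

Yes, the formula is satisfiable.

One satisfying assignment is: h=False, i=True, p=False, t=False, b=False, w=False, f=False, e=False

Verification: With this assignment, all 24 clauses evaluate to true.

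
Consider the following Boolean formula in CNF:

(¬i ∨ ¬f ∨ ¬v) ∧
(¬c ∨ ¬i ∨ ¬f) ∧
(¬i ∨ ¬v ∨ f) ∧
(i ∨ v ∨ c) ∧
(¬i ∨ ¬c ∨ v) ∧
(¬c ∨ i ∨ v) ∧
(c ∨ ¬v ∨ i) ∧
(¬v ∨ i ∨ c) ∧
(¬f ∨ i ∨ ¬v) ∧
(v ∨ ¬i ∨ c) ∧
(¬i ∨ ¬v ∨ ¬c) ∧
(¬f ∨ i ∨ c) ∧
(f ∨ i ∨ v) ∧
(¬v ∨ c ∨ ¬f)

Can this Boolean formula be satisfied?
Yes

Yes, the formula is satisfiable.

One satisfying assignment is: c=True, f=False, i=False, v=True

Verification: With this assignment, all 14 clauses evaluate to true.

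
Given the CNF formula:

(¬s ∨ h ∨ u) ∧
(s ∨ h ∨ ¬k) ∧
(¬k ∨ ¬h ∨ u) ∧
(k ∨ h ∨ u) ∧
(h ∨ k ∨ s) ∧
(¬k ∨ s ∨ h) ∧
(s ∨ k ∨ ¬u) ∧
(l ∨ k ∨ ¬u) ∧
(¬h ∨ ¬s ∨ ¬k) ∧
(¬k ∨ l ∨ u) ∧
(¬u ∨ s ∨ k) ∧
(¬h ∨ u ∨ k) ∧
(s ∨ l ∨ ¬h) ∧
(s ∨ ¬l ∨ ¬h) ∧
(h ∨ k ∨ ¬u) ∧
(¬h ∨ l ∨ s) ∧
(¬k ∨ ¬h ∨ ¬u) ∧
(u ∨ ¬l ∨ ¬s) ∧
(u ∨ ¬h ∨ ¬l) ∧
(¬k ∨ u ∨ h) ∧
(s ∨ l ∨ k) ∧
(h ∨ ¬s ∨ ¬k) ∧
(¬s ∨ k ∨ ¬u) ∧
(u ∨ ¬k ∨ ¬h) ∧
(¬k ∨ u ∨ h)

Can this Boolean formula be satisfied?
No

No, the formula is not satisfiable.

No assignment of truth values to the variables can make all 25 clauses true simultaneously.

The formula is UNSAT (unsatisfiable).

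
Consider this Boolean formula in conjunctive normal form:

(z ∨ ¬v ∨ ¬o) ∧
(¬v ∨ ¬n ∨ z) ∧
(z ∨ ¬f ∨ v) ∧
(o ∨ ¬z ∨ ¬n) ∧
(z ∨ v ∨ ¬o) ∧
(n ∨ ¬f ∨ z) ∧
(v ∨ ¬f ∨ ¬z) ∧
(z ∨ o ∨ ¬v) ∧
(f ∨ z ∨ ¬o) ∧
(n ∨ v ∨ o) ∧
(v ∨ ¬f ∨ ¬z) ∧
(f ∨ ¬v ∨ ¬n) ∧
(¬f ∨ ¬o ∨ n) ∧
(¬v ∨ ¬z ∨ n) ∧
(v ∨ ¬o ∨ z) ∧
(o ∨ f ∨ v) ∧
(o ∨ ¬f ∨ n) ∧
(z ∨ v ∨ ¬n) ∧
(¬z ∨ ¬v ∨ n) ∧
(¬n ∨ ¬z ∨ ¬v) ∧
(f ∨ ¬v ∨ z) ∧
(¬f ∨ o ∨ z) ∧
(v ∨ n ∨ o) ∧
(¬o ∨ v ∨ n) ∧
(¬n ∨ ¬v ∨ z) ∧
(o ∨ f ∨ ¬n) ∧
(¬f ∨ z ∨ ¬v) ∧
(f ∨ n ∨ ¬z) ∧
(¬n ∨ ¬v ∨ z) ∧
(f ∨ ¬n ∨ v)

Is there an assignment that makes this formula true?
No

No, the formula is not satisfiable.

No assignment of truth values to the variables can make all 30 clauses true simultaneously.

The formula is UNSAT (unsatisfiable).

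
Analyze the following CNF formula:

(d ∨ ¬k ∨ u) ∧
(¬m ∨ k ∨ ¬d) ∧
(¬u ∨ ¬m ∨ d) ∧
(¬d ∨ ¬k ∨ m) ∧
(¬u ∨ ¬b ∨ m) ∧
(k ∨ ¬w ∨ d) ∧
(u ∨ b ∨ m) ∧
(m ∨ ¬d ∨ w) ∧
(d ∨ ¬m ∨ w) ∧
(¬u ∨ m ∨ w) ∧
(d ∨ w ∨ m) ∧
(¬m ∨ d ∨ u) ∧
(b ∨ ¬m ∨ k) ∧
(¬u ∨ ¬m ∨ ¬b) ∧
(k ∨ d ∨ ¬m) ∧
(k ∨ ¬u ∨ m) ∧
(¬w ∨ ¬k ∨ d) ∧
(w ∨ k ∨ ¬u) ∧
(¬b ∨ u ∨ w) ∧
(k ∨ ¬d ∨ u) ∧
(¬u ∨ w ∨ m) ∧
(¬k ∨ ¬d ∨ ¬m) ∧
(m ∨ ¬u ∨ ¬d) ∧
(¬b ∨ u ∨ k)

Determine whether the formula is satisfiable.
No

No, the formula is not satisfiable.

No assignment of truth values to the variables can make all 24 clauses true simultaneously.

The formula is UNSAT (unsatisfiable).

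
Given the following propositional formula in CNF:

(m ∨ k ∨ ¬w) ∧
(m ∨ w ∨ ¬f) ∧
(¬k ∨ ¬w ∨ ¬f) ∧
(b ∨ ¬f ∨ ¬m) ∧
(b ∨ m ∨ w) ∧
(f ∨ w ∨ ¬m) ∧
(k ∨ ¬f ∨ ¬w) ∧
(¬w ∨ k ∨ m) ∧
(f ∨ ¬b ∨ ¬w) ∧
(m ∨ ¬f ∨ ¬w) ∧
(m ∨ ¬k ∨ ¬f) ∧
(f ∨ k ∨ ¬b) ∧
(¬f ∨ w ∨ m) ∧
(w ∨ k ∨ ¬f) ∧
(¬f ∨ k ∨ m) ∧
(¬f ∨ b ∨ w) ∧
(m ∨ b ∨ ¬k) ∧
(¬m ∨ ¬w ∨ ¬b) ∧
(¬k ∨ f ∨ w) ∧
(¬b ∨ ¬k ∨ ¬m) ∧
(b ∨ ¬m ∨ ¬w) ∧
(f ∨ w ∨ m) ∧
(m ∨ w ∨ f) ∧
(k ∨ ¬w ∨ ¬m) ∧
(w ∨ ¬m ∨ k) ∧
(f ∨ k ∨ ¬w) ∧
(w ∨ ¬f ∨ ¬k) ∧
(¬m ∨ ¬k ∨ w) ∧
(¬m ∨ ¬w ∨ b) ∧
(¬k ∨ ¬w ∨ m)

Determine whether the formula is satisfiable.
No

No, the formula is not satisfiable.

No assignment of truth values to the variables can make all 30 clauses true simultaneously.

The formula is UNSAT (unsatisfiable).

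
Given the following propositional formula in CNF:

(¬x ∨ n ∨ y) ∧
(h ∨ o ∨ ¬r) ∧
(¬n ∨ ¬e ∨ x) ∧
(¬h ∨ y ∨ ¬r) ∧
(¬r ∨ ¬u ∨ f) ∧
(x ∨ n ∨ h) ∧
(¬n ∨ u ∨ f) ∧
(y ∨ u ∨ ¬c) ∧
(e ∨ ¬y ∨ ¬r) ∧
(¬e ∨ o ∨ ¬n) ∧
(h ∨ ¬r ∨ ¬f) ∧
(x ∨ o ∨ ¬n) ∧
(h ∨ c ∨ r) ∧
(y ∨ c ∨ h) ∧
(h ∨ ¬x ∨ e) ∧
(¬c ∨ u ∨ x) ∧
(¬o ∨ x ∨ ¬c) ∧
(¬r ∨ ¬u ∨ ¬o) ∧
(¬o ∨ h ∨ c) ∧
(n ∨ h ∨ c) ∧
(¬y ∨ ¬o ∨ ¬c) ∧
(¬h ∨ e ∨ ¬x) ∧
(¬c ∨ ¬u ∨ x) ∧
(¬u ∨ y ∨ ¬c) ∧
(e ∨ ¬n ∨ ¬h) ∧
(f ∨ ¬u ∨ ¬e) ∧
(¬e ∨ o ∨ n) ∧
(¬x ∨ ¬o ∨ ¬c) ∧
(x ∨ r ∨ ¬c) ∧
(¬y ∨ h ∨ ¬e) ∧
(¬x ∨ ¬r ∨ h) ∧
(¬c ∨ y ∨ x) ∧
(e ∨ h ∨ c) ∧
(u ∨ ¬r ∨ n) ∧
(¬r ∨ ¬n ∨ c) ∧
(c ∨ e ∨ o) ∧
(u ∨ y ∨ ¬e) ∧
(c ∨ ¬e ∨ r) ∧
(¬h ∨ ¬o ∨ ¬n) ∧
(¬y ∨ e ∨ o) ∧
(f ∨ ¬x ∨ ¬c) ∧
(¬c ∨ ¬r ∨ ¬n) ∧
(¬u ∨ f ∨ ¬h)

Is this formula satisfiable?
Yes

Yes, the formula is satisfiable.

One satisfying assignment is: f=False, n=False, o=True, h=True, r=False, u=False, y=False, c=False, x=False, e=False

Verification: With this assignment, all 43 clauses evaluate to true.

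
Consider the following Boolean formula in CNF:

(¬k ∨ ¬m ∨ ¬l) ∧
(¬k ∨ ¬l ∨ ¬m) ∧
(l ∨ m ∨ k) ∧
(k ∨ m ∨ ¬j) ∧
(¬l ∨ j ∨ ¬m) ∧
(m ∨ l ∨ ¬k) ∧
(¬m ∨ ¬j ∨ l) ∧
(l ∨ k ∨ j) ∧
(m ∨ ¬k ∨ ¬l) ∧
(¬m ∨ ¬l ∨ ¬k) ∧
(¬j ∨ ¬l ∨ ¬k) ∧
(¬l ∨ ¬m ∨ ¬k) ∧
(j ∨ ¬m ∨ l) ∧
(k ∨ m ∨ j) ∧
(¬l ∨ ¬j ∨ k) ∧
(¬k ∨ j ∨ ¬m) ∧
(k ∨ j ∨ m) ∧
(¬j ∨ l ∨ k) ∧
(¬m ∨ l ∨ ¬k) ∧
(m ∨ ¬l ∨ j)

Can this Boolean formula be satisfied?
No

No, the formula is not satisfiable.

No assignment of truth values to the variables can make all 20 clauses true simultaneously.

The formula is UNSAT (unsatisfiable).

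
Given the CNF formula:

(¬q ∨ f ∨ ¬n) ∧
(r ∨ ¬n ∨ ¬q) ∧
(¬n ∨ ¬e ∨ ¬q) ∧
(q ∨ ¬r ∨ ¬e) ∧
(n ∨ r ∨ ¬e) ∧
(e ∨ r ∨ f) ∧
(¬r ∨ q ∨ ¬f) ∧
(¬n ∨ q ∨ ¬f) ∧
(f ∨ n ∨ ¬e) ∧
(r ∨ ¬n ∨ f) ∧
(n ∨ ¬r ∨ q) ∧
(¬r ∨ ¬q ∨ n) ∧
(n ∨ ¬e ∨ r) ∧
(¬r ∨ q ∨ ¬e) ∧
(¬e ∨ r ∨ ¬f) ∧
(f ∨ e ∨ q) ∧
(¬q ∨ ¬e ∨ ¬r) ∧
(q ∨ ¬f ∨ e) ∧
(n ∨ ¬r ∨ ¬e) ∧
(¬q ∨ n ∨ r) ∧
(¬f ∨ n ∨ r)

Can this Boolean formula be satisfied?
Yes

Yes, the formula is satisfiable.

One satisfying assignment is: f=True, n=True, q=True, e=False, r=True

Verification: With this assignment, all 21 clauses evaluate to true.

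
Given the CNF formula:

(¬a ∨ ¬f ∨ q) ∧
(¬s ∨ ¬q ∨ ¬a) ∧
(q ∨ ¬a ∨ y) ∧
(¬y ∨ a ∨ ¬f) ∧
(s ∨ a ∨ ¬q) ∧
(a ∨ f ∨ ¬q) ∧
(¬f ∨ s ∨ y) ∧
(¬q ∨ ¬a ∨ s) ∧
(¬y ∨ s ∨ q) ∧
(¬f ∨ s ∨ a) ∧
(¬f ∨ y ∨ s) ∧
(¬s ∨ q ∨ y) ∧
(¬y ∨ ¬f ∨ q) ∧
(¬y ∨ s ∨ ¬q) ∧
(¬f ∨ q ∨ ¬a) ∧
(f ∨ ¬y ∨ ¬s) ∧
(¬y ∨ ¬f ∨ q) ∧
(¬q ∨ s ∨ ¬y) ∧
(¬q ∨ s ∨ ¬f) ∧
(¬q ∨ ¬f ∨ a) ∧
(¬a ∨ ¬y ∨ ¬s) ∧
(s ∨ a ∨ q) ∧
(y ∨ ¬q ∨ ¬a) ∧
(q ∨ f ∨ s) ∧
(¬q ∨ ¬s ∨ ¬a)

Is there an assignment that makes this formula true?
No

No, the formula is not satisfiable.

No assignment of truth values to the variables can make all 25 clauses true simultaneously.

The formula is UNSAT (unsatisfiable).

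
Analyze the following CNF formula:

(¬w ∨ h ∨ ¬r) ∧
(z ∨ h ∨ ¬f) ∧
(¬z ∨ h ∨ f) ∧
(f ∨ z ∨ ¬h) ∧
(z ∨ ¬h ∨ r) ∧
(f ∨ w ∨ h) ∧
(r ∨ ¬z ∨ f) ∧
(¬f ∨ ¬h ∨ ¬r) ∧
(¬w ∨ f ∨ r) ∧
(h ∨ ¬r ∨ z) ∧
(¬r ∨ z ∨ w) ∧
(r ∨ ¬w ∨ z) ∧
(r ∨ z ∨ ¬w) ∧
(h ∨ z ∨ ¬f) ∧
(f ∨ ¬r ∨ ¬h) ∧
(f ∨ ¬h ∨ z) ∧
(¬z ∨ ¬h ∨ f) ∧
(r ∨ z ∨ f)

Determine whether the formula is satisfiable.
Yes

Yes, the formula is satisfiable.

One satisfying assignment is: h=False, w=False, r=False, z=True, f=True

Verification: With this assignment, all 18 clauses evaluate to true.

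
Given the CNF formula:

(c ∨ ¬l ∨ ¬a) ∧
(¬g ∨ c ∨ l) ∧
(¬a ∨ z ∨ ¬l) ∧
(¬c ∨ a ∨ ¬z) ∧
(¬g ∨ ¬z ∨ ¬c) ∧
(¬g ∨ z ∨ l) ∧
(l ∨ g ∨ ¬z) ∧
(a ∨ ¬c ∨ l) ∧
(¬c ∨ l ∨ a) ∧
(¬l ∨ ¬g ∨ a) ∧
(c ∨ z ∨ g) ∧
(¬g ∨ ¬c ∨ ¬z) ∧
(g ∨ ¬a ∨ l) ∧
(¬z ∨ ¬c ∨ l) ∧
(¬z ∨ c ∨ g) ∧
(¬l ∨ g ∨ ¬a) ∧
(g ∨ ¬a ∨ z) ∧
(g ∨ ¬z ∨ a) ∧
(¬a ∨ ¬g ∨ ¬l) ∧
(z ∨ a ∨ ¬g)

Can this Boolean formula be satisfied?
Yes

Yes, the formula is satisfiable.

One satisfying assignment is: c=True, z=False, l=True, g=False, a=False

Verification: With this assignment, all 20 clauses evaluate to true.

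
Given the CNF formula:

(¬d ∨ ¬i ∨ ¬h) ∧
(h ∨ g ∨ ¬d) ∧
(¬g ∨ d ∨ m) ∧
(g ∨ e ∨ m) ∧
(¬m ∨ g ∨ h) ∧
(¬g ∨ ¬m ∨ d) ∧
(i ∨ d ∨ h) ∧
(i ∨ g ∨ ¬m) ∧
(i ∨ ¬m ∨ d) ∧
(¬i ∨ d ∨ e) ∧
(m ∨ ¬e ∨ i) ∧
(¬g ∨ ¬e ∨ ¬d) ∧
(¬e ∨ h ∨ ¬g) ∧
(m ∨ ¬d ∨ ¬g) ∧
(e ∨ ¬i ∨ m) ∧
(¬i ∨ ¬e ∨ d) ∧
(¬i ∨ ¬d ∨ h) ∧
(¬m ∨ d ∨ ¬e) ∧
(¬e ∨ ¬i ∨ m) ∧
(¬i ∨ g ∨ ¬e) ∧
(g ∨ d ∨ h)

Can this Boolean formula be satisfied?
Yes

Yes, the formula is satisfiable.

One satisfying assignment is: i=False, h=False, g=True, d=True, m=True, e=False

Verification: With this assignment, all 21 clauses evaluate to true.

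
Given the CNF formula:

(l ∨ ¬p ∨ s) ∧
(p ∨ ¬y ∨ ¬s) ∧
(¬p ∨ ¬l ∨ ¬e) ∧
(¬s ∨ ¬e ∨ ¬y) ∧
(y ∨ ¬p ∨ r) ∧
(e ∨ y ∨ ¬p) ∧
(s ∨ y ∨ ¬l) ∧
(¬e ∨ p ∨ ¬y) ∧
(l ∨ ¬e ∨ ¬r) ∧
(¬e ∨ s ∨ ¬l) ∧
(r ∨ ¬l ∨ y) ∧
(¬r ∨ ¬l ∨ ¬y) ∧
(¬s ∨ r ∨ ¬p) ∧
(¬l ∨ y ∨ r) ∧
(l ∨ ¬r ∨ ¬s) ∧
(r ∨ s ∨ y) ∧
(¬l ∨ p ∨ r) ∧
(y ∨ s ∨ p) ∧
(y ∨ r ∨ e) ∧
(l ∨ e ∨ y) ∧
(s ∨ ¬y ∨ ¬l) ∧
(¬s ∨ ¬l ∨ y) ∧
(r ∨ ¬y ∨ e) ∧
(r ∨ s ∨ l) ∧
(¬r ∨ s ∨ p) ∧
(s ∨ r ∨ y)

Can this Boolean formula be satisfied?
Yes

Yes, the formula is satisfiable.

One satisfying assignment is: y=False, r=False, e=True, l=False, p=False, s=True

Verification: With this assignment, all 26 clauses evaluate to true.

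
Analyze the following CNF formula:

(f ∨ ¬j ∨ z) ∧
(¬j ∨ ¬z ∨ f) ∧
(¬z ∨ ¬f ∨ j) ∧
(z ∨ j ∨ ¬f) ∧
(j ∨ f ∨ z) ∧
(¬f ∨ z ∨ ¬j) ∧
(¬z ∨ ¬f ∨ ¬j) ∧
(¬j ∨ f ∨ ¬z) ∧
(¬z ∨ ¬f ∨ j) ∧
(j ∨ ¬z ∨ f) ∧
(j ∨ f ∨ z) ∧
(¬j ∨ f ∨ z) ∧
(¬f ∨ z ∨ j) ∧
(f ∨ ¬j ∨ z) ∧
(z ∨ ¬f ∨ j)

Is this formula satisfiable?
No

No, the formula is not satisfiable.

No assignment of truth values to the variables can make all 15 clauses true simultaneously.

The formula is UNSAT (unsatisfiable).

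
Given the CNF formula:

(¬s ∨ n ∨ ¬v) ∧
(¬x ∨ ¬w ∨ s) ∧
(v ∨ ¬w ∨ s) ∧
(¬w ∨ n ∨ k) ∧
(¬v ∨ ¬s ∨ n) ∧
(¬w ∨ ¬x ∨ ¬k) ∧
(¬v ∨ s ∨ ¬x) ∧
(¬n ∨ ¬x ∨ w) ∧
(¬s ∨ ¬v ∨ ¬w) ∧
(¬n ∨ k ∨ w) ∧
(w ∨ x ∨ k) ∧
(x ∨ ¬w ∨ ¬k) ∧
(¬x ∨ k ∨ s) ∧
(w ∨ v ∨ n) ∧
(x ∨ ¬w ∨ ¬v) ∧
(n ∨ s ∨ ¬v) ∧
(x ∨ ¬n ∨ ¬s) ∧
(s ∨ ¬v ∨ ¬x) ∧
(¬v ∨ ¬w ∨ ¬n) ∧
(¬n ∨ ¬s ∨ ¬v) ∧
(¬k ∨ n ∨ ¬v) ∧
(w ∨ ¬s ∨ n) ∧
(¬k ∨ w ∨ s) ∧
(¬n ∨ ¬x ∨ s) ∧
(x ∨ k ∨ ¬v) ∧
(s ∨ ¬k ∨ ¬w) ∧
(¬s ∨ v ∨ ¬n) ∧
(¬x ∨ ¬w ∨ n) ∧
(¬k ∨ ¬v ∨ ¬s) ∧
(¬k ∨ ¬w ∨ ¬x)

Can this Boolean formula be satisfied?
No

No, the formula is not satisfiable.

No assignment of truth values to the variables can make all 30 clauses true simultaneously.

The formula is UNSAT (unsatisfiable).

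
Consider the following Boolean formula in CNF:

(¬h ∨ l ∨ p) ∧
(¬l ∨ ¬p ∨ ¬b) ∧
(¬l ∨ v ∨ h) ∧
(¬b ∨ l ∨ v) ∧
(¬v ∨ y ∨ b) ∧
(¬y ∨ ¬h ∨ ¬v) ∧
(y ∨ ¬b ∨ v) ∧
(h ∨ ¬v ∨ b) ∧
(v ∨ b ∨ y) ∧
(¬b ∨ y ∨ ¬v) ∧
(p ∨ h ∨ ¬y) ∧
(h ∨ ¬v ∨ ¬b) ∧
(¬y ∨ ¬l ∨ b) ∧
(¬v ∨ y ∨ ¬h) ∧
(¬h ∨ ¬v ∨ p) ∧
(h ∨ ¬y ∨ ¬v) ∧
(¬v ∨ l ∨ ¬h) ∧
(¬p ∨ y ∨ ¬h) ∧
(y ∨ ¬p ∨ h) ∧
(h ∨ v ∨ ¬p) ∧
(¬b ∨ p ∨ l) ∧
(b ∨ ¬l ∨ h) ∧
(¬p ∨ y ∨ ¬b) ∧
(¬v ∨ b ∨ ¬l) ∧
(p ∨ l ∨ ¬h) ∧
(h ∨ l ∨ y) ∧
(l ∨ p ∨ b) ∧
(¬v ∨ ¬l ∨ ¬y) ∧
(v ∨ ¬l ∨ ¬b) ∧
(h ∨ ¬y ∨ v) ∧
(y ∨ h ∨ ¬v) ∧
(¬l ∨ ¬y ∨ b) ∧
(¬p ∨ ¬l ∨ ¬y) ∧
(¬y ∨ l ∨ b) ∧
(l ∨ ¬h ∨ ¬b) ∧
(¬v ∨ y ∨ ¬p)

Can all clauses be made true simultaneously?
No

No, the formula is not satisfiable.

No assignment of truth values to the variables can make all 36 clauses true simultaneously.

The formula is UNSAT (unsatisfiable).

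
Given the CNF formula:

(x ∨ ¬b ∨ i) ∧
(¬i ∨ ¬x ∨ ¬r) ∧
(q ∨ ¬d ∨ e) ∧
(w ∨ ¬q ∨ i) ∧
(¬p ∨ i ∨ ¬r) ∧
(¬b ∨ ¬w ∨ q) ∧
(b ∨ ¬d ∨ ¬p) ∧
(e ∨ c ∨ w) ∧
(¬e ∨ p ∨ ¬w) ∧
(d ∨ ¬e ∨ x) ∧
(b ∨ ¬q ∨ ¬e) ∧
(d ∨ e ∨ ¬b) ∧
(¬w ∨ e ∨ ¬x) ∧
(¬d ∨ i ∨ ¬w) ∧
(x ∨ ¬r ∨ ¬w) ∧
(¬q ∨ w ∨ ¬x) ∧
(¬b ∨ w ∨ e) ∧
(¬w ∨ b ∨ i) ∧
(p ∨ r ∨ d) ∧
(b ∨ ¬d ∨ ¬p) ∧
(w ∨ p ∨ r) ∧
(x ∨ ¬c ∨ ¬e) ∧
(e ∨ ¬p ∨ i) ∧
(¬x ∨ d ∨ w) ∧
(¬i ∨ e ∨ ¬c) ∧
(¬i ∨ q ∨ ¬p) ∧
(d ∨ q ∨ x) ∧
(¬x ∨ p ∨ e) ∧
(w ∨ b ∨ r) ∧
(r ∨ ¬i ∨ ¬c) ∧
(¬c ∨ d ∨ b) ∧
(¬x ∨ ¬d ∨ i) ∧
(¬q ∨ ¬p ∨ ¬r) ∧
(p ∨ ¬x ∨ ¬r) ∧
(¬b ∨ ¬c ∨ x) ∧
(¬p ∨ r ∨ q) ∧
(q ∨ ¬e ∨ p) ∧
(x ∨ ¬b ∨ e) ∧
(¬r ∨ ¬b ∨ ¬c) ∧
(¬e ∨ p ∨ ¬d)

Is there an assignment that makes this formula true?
Yes

Yes, the formula is satisfiable.

One satisfying assignment is: r=False, e=True, p=True, i=True, x=False, q=True, c=False, d=True, b=True, w=False

Verification: With this assignment, all 40 clauses evaluate to true.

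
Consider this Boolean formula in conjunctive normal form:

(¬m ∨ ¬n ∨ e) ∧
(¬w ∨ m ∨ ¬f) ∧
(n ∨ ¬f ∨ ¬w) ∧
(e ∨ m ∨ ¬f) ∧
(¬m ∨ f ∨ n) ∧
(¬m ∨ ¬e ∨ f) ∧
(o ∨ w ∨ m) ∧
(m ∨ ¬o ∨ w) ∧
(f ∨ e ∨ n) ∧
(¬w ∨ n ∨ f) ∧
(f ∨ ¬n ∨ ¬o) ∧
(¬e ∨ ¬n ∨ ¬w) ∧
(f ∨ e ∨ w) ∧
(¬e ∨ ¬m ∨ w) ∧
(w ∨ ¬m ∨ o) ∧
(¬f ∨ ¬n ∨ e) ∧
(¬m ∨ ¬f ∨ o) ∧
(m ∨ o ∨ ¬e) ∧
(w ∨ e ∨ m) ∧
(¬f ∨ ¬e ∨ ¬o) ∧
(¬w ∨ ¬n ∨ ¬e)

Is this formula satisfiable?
Yes

Yes, the formula is satisfiable.

One satisfying assignment is: f=False, o=False, w=True, e=False, m=False, n=True

Verification: With this assignment, all 21 clauses evaluate to true.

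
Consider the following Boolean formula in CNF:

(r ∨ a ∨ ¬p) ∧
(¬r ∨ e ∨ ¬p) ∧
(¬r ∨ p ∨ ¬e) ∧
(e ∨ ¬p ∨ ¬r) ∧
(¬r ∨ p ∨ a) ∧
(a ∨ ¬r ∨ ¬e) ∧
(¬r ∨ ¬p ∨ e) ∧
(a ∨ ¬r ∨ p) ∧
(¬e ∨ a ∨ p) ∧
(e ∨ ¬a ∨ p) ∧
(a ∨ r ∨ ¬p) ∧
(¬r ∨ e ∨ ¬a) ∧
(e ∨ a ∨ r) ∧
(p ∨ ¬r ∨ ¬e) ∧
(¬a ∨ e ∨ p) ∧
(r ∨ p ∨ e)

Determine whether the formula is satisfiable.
Yes

Yes, the formula is satisfiable.

One satisfying assignment is: a=True, r=False, e=False, p=True

Verification: With this assignment, all 16 clauses evaluate to true.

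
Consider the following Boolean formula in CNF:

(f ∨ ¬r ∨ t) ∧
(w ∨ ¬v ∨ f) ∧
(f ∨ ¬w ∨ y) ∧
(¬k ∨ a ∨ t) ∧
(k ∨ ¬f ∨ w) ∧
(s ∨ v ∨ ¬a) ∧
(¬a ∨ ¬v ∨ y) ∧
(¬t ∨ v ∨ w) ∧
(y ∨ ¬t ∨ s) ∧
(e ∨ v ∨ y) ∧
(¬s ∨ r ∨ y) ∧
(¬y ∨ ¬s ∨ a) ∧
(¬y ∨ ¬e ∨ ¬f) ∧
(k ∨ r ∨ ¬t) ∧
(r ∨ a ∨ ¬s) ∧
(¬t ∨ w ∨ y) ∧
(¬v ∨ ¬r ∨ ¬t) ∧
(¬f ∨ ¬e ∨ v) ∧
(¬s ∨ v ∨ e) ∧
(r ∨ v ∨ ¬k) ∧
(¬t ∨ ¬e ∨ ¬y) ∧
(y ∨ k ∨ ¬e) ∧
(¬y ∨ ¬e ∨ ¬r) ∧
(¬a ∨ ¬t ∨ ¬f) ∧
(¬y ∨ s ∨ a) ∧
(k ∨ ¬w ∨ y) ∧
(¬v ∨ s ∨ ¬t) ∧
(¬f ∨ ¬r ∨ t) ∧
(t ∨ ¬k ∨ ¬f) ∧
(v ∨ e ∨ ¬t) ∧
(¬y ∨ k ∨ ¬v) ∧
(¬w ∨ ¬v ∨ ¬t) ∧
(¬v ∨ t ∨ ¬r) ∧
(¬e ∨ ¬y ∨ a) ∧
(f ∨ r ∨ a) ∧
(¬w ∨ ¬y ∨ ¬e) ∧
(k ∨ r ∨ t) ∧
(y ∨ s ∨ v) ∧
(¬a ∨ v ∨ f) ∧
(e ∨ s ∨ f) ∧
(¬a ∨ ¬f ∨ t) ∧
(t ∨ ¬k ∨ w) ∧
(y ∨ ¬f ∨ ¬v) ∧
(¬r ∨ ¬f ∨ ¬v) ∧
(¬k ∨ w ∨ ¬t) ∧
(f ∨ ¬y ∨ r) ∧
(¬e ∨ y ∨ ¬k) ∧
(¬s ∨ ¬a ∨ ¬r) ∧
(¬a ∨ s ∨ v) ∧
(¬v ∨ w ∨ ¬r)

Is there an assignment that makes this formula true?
No

No, the formula is not satisfiable.

No assignment of truth values to the variables can make all 50 clauses true simultaneously.

The formula is UNSAT (unsatisfiable).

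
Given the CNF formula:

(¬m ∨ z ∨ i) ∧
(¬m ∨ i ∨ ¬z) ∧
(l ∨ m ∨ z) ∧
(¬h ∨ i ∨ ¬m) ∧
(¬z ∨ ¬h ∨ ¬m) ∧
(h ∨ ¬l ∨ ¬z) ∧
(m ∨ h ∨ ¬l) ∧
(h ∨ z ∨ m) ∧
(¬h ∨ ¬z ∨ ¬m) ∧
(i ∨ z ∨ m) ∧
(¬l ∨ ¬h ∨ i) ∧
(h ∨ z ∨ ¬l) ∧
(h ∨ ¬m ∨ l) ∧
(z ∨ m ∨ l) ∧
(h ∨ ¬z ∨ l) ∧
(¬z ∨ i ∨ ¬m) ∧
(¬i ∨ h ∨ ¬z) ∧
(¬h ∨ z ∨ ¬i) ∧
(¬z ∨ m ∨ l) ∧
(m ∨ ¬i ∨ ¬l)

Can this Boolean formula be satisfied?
No

No, the formula is not satisfiable.

No assignment of truth values to the variables can make all 20 clauses true simultaneously.

The formula is UNSAT (unsatisfiable).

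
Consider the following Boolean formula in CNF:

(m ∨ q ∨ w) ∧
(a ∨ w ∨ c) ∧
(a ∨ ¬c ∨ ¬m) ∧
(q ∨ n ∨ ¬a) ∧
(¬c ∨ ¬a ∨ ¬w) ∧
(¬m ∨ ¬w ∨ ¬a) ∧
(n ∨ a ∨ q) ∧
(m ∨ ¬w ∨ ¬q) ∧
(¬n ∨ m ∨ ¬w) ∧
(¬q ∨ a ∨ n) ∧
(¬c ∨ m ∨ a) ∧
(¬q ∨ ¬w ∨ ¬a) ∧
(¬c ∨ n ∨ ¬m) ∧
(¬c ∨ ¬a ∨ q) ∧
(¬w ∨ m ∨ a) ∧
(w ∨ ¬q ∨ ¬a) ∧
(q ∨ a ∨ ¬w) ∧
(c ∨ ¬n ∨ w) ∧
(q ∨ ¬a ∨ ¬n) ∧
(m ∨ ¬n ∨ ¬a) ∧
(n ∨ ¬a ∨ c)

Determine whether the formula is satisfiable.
Yes

Yes, the formula is satisfiable.

One satisfying assignment is: n=True, c=False, m=True, q=True, w=True, a=False

Verification: With this assignment, all 21 clauses evaluate to true.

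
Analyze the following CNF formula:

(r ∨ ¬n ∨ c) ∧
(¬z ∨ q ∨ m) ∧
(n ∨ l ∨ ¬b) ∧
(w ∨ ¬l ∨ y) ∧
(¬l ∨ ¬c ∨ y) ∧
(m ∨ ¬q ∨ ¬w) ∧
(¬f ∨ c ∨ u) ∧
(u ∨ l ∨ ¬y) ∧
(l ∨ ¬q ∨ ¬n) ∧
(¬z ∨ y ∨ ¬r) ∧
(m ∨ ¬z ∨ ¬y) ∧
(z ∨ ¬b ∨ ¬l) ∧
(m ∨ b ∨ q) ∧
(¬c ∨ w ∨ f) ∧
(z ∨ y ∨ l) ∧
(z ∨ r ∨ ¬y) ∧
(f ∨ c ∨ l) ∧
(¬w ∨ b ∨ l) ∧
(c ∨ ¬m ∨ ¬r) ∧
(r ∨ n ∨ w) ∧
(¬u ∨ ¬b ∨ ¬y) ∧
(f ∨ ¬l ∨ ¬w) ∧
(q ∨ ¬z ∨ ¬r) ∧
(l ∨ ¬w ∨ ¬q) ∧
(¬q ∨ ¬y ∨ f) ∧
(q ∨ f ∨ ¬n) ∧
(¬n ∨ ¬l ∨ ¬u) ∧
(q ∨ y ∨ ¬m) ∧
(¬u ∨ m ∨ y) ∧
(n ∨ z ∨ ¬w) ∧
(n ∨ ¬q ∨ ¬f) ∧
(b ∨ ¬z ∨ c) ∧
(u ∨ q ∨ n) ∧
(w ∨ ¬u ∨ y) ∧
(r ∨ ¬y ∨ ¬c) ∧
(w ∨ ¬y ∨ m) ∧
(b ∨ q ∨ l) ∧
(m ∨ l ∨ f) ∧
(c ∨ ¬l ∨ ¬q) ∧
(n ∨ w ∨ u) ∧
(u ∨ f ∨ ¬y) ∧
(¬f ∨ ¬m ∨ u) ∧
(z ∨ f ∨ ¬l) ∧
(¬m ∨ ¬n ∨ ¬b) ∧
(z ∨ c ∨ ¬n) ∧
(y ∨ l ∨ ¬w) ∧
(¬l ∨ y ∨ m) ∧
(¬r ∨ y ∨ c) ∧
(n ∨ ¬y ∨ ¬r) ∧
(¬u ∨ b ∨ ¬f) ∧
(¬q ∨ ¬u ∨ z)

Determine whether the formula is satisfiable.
No

No, the formula is not satisfiable.

No assignment of truth values to the variables can make all 51 clauses true simultaneously.

The formula is UNSAT (unsatisfiable).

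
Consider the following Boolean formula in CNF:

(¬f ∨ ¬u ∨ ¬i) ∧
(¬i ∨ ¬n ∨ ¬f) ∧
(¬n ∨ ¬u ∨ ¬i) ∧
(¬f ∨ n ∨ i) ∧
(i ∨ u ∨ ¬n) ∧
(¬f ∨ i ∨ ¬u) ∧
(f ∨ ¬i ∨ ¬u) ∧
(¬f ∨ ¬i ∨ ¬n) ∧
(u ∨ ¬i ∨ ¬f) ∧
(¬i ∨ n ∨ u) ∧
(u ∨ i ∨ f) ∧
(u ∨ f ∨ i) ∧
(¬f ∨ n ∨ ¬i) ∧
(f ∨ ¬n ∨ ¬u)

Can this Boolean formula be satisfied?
Yes

Yes, the formula is satisfiable.

One satisfying assignment is: n=False, u=True, i=False, f=False

Verification: With this assignment, all 14 clauses evaluate to true.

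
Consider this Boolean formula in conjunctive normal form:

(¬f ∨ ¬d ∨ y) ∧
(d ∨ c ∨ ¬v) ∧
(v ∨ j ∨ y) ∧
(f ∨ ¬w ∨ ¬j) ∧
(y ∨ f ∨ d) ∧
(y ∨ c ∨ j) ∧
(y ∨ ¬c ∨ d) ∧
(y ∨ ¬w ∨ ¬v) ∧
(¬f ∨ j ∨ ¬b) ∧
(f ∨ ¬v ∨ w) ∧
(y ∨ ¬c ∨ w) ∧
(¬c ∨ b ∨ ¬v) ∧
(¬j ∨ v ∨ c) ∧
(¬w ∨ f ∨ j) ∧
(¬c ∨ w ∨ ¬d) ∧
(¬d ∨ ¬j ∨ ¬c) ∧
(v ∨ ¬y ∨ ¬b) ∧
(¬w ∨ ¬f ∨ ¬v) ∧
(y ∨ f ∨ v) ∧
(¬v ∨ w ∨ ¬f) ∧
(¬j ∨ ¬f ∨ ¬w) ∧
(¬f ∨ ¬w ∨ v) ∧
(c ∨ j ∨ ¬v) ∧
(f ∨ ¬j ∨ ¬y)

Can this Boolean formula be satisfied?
Yes

Yes, the formula is satisfiable.

One satisfying assignment is: b=False, w=False, f=False, j=False, c=False, v=False, y=True, d=False

Verification: With this assignment, all 24 clauses evaluate to true.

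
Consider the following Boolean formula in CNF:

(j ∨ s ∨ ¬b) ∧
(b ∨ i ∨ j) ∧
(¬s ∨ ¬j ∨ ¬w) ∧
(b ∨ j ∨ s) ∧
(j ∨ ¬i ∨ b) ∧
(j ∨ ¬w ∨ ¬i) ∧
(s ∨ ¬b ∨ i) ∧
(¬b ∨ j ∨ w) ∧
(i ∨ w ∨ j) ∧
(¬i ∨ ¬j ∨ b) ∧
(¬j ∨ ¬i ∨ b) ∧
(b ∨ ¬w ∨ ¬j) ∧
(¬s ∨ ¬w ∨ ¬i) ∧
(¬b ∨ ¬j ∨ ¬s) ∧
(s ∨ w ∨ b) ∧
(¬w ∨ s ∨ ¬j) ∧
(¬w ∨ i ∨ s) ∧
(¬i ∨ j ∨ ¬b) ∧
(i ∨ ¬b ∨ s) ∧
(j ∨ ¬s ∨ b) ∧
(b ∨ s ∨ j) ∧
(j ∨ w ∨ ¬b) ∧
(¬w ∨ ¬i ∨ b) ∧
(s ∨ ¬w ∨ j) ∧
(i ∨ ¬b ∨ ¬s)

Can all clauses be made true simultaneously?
Yes

Yes, the formula is satisfiable.

One satisfying assignment is: s=True, w=False, j=True, i=False, b=False

Verification: With this assignment, all 25 clauses evaluate to true.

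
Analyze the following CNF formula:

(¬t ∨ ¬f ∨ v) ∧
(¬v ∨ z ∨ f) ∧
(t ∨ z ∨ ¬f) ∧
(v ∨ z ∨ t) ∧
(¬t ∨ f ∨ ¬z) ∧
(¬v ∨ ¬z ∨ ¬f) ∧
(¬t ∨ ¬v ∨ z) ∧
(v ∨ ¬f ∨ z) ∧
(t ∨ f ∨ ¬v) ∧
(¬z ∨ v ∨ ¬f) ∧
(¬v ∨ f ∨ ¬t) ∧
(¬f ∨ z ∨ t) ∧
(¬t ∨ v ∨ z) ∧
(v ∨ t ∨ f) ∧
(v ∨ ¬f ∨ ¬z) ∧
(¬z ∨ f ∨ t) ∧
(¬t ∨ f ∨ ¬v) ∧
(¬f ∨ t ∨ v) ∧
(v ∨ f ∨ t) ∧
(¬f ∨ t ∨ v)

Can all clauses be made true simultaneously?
No

No, the formula is not satisfiable.

No assignment of truth values to the variables can make all 20 clauses true simultaneously.

The formula is UNSAT (unsatisfiable).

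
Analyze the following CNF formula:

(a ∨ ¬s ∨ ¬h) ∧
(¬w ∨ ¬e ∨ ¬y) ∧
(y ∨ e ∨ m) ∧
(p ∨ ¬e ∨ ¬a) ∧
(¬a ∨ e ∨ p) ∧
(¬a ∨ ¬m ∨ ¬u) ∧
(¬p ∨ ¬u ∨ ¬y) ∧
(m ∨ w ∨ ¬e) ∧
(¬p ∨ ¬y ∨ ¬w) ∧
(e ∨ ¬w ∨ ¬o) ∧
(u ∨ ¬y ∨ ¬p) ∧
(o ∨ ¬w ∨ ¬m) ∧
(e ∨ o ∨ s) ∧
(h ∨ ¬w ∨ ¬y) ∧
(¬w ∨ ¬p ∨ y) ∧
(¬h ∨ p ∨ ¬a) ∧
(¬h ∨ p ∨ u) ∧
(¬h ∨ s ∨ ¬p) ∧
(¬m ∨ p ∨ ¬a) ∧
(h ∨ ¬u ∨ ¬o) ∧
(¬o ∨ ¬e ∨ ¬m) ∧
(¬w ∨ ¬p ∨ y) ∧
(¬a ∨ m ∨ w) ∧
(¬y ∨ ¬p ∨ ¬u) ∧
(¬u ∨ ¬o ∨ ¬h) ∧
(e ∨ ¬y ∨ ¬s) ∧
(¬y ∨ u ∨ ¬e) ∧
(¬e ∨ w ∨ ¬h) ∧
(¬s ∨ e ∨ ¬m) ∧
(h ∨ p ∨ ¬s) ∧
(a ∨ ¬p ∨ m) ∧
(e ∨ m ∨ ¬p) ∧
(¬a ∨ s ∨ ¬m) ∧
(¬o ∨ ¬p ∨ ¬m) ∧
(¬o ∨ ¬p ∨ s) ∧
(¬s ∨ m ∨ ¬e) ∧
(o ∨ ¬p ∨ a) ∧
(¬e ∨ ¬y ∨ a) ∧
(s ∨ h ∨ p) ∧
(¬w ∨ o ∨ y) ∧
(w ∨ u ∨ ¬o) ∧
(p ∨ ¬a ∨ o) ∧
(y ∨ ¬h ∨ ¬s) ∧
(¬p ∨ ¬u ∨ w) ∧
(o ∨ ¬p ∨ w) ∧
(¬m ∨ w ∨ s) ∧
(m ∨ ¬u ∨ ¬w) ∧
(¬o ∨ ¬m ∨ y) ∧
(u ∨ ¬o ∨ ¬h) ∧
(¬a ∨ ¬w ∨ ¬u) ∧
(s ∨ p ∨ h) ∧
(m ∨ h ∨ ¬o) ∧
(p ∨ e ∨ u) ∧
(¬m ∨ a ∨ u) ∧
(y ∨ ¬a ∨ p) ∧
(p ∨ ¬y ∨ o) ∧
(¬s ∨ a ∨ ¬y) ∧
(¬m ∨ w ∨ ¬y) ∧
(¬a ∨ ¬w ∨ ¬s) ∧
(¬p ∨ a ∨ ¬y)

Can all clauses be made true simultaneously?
No

No, the formula is not satisfiable.

No assignment of truth values to the variables can make all 60 clauses true simultaneously.

The formula is UNSAT (unsatisfiable).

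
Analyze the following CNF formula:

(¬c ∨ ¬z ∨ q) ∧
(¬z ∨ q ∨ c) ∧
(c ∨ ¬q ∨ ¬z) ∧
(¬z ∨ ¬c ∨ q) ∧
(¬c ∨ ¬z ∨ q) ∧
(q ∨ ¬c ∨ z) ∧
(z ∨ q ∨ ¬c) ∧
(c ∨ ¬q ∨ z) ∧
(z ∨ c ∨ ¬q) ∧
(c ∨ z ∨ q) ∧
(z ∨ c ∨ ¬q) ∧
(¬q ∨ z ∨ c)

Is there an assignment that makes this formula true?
Yes

Yes, the formula is satisfiable.

One satisfying assignment is: q=True, z=False, c=True

Verification: With this assignment, all 12 clauses evaluate to true.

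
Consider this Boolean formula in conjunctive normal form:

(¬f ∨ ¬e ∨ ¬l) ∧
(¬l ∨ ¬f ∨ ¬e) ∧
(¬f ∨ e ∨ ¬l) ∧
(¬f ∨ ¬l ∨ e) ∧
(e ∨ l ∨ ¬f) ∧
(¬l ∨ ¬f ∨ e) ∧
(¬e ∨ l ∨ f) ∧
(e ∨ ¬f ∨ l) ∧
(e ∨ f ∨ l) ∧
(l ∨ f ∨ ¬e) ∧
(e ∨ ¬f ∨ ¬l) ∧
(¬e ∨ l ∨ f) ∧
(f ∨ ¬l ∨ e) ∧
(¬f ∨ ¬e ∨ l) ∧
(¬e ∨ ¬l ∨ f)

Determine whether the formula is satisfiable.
No

No, the formula is not satisfiable.

No assignment of truth values to the variables can make all 15 clauses true simultaneously.

The formula is UNSAT (unsatisfiable).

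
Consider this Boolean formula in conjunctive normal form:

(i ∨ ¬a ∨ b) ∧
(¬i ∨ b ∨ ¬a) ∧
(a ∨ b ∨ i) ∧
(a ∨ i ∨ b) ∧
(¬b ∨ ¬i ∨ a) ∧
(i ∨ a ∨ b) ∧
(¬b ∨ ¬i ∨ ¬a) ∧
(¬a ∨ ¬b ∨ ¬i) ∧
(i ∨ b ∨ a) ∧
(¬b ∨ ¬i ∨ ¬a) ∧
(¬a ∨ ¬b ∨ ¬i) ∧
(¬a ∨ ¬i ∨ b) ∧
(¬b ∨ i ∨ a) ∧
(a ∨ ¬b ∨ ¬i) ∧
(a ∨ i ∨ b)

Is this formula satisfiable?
Yes

Yes, the formula is satisfiable.

One satisfying assignment is: a=False, b=False, i=True

Verification: With this assignment, all 15 clauses evaluate to true.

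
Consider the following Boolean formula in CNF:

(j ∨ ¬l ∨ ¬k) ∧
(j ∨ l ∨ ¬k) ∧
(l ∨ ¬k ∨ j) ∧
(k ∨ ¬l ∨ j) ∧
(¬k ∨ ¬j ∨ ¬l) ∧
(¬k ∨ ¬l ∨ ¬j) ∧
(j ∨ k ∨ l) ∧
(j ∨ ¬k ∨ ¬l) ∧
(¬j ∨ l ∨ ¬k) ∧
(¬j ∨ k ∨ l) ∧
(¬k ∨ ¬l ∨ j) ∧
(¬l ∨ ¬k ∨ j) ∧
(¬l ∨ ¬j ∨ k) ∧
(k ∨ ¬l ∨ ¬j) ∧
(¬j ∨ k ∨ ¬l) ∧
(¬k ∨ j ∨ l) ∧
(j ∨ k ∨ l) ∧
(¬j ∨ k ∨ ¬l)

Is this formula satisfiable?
No

No, the formula is not satisfiable.

No assignment of truth values to the variables can make all 18 clauses true simultaneously.

The formula is UNSAT (unsatisfiable).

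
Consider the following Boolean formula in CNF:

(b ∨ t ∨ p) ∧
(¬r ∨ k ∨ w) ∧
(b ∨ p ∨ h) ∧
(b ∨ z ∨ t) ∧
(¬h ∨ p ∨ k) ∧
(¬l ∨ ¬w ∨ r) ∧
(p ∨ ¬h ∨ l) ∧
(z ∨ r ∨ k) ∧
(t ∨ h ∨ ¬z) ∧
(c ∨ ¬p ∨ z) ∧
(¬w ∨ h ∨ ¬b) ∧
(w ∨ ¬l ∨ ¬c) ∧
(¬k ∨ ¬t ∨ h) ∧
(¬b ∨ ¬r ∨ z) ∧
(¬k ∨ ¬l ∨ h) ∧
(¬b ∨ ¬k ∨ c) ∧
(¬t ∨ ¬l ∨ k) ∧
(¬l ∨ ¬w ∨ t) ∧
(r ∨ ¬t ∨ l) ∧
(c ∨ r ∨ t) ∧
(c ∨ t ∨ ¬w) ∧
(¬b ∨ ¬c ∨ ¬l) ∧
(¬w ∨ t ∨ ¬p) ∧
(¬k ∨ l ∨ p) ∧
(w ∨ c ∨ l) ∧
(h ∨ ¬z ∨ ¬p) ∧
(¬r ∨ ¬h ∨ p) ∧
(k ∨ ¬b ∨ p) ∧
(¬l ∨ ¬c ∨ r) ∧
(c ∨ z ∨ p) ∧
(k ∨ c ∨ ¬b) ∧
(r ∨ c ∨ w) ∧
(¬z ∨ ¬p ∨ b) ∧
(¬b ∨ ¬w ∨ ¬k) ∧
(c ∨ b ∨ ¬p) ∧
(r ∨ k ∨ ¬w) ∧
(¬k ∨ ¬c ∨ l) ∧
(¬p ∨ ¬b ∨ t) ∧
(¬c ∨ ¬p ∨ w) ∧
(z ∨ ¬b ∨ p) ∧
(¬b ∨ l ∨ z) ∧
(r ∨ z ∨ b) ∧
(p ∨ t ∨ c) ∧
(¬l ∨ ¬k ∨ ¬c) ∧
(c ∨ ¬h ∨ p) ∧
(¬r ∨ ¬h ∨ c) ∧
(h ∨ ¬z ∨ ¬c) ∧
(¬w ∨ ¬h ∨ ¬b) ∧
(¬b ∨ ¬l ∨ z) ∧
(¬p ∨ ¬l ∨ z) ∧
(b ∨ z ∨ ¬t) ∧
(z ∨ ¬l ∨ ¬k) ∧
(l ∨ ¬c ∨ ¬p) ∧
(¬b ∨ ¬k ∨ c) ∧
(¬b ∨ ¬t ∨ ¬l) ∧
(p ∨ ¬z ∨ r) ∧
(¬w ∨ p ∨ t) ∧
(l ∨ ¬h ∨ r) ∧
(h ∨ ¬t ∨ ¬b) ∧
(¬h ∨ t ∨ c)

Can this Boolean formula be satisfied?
No

No, the formula is not satisfiable.

No assignment of truth values to the variables can make all 60 clauses true simultaneously.

The formula is UNSAT (unsatisfiable).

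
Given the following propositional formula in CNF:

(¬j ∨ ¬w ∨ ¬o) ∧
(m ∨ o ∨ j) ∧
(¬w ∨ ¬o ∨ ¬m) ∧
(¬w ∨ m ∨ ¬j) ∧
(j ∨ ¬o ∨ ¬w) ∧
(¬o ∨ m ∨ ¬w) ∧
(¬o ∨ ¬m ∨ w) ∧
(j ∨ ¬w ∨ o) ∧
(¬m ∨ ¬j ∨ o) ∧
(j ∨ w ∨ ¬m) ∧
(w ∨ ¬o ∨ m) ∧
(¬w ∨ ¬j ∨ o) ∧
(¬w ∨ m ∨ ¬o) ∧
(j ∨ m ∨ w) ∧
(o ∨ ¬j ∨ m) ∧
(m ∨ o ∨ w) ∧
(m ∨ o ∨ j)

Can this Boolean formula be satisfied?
No

No, the formula is not satisfiable.

No assignment of truth values to the variables can make all 17 clauses true simultaneously.

The formula is UNSAT (unsatisfiable).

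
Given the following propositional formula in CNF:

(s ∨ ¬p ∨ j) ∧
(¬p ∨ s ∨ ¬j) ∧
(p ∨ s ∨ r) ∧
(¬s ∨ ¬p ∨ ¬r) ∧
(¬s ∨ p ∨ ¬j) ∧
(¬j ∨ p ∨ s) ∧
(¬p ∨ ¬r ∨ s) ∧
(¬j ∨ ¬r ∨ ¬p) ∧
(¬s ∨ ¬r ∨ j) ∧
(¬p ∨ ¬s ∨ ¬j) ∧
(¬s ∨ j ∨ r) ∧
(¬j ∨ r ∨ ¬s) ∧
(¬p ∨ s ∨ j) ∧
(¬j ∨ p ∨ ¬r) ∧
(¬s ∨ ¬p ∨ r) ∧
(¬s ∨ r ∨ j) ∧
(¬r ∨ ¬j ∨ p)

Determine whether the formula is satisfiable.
Yes

Yes, the formula is satisfiable.

One satisfying assignment is: r=True, p=False, j=False, s=False

Verification: With this assignment, all 17 clauses evaluate to true.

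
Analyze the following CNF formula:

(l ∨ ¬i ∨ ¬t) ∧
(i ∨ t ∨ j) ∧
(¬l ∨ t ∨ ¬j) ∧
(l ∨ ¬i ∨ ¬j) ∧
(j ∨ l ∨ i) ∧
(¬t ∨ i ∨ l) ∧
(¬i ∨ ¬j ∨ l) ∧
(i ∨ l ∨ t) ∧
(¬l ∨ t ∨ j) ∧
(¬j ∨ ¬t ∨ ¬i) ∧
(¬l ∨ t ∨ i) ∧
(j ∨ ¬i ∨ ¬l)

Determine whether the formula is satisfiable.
Yes

Yes, the formula is satisfiable.

One satisfying assignment is: l=False, t=False, i=True, j=False

Verification: With this assignment, all 12 clauses evaluate to true.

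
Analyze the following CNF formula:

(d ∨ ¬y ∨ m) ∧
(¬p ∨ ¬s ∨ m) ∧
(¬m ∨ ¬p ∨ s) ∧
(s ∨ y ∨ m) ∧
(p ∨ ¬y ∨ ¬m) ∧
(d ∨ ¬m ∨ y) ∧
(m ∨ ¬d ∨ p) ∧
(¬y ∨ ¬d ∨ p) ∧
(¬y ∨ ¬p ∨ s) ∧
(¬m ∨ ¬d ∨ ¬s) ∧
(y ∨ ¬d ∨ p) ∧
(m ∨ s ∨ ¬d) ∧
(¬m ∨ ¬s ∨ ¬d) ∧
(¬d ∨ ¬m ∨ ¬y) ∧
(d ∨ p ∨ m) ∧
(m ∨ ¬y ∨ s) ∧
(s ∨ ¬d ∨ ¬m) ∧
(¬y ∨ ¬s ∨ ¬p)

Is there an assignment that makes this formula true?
No

No, the formula is not satisfiable.

No assignment of truth values to the variables can make all 18 clauses true simultaneously.

The formula is UNSAT (unsatisfiable).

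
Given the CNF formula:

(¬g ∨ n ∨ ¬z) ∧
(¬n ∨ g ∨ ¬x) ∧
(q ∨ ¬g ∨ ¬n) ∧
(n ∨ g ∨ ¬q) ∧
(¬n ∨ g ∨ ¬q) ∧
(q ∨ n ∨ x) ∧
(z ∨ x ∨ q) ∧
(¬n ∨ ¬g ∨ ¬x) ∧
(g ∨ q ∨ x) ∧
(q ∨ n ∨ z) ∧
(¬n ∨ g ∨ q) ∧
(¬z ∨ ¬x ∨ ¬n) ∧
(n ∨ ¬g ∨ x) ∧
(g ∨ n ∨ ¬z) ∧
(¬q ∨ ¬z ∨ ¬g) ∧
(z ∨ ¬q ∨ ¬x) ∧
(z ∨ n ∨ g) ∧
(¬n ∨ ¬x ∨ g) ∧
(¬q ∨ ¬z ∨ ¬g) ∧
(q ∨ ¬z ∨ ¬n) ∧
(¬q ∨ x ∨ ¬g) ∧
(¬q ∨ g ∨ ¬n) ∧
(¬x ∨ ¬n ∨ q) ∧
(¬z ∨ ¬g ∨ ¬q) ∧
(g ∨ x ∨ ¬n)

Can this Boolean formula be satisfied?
No

No, the formula is not satisfiable.

No assignment of truth values to the variables can make all 25 clauses true simultaneously.

The formula is UNSAT (unsatisfiable).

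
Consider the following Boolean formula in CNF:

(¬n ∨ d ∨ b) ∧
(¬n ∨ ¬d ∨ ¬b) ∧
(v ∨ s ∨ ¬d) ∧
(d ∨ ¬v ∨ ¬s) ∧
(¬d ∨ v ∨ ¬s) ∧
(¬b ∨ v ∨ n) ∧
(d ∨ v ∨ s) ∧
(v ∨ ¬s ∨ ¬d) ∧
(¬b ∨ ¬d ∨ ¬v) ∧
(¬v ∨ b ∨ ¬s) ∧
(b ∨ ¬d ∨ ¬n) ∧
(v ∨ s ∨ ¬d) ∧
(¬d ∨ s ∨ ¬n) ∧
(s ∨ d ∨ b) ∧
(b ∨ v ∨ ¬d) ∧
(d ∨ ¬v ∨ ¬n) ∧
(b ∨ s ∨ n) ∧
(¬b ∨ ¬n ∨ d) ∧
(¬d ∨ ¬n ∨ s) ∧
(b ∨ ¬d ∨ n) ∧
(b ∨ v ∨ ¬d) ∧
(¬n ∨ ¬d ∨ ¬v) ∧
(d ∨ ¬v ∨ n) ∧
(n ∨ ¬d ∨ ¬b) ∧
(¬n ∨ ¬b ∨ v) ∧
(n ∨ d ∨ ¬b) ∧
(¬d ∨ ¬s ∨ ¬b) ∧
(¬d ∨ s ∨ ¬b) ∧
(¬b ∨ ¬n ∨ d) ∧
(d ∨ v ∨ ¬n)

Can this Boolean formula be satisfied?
Yes

Yes, the formula is satisfiable.

One satisfying assignment is: d=False, v=False, n=False, b=False, s=True

Verification: With this assignment, all 30 clauses evaluate to true.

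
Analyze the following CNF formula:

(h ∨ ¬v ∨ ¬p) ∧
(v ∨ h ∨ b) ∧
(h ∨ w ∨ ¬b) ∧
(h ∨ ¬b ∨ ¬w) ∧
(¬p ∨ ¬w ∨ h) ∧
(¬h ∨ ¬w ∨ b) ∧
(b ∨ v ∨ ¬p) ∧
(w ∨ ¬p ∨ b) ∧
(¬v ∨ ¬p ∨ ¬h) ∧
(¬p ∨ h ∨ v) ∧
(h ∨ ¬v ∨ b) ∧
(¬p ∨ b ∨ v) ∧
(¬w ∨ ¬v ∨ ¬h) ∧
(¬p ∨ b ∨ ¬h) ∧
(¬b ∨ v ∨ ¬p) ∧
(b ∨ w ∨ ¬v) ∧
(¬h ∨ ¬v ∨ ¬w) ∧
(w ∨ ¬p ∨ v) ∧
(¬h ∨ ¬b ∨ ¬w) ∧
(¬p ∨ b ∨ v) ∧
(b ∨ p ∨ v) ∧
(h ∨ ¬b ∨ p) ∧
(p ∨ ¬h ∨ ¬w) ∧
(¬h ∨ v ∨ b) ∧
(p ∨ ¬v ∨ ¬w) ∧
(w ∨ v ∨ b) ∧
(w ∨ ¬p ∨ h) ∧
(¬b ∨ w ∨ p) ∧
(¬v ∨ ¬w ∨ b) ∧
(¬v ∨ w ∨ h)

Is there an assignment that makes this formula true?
No

No, the formula is not satisfiable.

No assignment of truth values to the variables can make all 30 clauses true simultaneously.

The formula is UNSAT (unsatisfiable).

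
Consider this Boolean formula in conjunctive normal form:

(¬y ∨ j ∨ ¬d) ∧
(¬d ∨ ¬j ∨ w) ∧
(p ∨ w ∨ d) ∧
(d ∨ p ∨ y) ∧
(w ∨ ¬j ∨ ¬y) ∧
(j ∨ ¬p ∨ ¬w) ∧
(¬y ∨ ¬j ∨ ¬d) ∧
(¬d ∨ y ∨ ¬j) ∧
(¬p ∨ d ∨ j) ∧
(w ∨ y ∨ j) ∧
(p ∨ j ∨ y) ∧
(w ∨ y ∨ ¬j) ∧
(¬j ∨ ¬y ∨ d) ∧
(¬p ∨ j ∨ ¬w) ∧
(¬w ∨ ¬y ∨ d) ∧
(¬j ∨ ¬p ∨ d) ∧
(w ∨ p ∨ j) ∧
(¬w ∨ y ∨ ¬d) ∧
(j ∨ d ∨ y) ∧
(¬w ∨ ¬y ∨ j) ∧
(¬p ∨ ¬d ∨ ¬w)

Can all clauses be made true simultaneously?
No

No, the formula is not satisfiable.

No assignment of truth values to the variables can make all 21 clauses true simultaneously.

The formula is UNSAT (unsatisfiable).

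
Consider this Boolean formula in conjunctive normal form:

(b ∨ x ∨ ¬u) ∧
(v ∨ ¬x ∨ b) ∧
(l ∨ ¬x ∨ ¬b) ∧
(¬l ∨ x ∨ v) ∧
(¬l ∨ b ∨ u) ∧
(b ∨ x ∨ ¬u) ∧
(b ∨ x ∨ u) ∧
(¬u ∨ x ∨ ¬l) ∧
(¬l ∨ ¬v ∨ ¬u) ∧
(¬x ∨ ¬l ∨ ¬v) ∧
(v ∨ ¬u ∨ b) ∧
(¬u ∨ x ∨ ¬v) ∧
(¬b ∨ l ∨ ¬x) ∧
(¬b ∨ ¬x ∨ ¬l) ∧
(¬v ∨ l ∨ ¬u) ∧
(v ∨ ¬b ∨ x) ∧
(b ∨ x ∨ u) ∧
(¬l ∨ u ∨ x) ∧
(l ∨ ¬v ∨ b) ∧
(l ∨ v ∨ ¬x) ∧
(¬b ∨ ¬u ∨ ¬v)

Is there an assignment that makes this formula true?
Yes

Yes, the formula is satisfiable.

One satisfying assignment is: u=False, x=False, v=True, l=False, b=True

Verification: With this assignment, all 21 clauses evaluate to true.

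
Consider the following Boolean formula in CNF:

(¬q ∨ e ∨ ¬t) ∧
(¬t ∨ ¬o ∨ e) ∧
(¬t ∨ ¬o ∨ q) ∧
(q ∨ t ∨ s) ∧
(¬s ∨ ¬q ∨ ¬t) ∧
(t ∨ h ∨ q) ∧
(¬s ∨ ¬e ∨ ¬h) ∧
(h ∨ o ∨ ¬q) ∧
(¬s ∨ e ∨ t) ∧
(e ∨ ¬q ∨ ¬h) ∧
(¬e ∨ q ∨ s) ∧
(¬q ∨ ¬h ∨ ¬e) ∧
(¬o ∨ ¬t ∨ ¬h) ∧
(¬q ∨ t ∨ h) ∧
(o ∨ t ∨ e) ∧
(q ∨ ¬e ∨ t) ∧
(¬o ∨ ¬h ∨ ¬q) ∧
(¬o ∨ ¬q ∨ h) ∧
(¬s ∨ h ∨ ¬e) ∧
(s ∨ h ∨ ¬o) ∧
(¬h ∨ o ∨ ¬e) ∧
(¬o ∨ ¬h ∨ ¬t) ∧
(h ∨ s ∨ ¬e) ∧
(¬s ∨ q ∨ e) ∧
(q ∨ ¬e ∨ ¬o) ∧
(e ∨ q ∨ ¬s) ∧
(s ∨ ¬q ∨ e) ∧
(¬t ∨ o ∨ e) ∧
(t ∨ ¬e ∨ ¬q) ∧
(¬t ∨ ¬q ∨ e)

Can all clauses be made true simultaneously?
No

No, the formula is not satisfiable.

No assignment of truth values to the variables can make all 30 clauses true simultaneously.

The formula is UNSAT (unsatisfiable).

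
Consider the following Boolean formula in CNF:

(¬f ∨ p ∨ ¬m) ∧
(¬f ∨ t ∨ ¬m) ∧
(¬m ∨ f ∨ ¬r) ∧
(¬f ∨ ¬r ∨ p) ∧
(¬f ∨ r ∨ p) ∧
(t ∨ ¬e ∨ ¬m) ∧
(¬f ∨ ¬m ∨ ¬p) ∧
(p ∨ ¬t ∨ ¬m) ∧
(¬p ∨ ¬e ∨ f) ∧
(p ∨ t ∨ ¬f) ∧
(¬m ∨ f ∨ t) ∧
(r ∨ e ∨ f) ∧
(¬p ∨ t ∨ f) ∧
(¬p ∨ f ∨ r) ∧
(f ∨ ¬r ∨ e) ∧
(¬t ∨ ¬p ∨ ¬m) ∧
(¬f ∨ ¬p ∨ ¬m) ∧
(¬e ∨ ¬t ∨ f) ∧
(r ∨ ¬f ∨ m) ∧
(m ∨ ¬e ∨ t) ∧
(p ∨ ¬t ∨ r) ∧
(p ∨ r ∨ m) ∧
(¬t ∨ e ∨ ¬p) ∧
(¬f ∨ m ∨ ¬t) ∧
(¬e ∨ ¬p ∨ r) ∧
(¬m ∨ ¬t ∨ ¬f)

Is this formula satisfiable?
Yes

Yes, the formula is satisfiable.

One satisfying assignment is: m=False, p=True, f=True, r=True, t=False, e=False

Verification: With this assignment, all 26 clauses evaluate to true.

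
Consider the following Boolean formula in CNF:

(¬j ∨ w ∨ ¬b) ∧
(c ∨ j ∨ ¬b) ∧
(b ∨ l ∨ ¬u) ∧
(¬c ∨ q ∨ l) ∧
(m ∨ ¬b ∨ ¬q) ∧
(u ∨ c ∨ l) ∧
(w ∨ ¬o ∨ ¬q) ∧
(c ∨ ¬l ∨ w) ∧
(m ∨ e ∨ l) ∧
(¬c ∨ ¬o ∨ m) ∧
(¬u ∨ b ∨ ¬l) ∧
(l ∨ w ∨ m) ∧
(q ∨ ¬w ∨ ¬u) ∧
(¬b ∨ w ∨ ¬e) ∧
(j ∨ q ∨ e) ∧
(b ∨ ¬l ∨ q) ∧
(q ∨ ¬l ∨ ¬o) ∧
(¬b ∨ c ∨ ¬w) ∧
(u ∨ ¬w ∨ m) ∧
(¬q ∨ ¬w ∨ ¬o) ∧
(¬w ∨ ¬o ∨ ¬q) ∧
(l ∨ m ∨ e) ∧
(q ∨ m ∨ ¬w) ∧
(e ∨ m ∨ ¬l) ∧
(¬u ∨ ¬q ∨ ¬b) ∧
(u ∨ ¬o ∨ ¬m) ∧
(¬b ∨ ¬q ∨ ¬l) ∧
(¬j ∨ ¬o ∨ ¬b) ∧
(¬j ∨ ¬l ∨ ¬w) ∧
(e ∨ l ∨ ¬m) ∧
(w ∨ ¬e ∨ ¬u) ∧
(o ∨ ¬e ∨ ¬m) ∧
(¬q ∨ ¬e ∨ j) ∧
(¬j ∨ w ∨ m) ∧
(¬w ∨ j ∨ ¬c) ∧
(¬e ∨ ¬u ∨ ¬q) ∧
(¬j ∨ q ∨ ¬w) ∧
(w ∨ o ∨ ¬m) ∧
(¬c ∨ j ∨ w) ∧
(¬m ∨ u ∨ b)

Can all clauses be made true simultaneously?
No

No, the formula is not satisfiable.

No assignment of truth values to the variables can make all 40 clauses true simultaneously.

The formula is UNSAT (unsatisfiable).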